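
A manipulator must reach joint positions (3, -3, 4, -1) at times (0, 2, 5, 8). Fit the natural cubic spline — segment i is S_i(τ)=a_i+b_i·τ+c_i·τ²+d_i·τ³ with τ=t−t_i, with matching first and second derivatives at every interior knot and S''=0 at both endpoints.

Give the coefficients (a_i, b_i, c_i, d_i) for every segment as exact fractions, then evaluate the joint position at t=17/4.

  seg 0: a=3 b=-485/111 c=0 d=38/111
  seg 1: a=-3 b=-29/111 c=76/37 d=-44/111
  seg 2: a=4 b=151/111 c=-56/37 d=56/333
S(17/4) = 1359/592

Δ: Δ0=-3, Δ1=7/3, Δ2=-5/3
row 1: diag=10, rhs=32; c'=3/10, d'=16/5
row 2: denom=12−3·3/10=111/10; d'=(-24−3·16/5)/(111/10)=-112/37
back: M2=-112/37
back: M1=16/5−3/10·-112/37=152/37
M: M0=0, M1=152/37, M2=-112/37, M3=0
seg 0: a=3, c=M0/2=0, d=(M1−M0)/(6·2)=38/111, b=Δ0−h0·(2M0+M1)/6=-485/111
seg 1: a=-3, c=M1/2=76/37, d=(M2−M1)/(6·3)=-44/111, b=Δ1−h1·(2M1+M2)/6=-29/111
seg 2: a=4, c=M2/2=-56/37, d=(M3−M2)/(6·3)=56/333, b=Δ2−h2·(2M2+M3)/6=151/111
t_q=17/4 → seg 1, τ=9/4; S=-3+-29/111·τ+76/37·τ²+-44/111·τ³=1359/592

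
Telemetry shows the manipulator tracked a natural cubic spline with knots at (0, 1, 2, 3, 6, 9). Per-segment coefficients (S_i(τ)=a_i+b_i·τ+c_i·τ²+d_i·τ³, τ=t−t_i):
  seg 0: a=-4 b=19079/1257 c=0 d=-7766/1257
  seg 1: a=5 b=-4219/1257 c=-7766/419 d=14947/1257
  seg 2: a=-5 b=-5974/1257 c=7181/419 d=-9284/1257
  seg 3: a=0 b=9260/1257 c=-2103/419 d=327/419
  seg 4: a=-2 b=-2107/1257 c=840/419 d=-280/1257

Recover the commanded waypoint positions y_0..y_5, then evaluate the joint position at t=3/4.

y_0=-4 y_1=5 y_2=-5 y_3=0 y_4=-2 y_5=5
S(3/4) = 64053/13408

y_0 = S_0(0) = a_0 = -4
y_1 = S_1(0) = a_1 = 5
y_2 = S_2(0) = a_2 = -5
y_3 = S_3(0) = a_3 = 0
y_4 = S_4(0) = a_4 = -2
y_5 = S_4(3) = 5
t_q=3/4 is in segment 0 (τ=3/4); S_0(τ)=64053/13408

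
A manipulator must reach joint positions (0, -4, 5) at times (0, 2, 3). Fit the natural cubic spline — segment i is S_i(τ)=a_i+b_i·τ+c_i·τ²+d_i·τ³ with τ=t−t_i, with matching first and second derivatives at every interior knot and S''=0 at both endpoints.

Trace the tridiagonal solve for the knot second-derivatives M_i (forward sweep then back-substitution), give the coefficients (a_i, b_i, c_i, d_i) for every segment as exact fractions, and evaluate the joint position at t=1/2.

  seg 0: a=0 b=-17/3 c=0 d=11/12
  seg 1: a=-4 b=16/3 c=11/2 d=-11/6
S(1/2) = -87/32

Δ: Δ0=-2, Δ1=9
row 1: diag=6, rhs=66; c'=1/6, d'=11
back: M1=11
M: M0=0, M1=11, M2=0
seg 0: a=0, c=M0/2=0, d=(M1−M0)/(6·2)=11/12, b=Δ0−h0·(2M0+M1)/6=-17/3
seg 1: a=-4, c=M1/2=11/2, d=(M2−M1)/(6·1)=-11/6, b=Δ1−h1·(2M1+M2)/6=16/3
t_q=1/2 → seg 0, τ=1/2; S=0+-17/3·τ+0·τ²+11/12·τ³=-87/32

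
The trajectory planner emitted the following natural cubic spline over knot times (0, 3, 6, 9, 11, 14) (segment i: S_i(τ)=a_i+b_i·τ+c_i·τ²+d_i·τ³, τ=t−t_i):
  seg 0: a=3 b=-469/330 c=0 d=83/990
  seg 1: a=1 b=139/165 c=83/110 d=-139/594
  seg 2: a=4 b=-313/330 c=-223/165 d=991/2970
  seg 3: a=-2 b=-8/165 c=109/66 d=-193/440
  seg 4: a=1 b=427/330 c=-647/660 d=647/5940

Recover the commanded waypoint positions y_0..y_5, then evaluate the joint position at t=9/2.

y_0=3 y_1=1 y_2=4 y_3=-2 y_4=1 y_5=-1
S(9/2) = 2791/880

y_0 = S_0(0) = a_0 = 3
y_1 = S_1(0) = a_1 = 1
y_2 = S_2(0) = a_2 = 4
y_3 = S_3(0) = a_3 = -2
y_4 = S_4(0) = a_4 = 1
y_5 = S_4(3) = -1
t_q=9/2 is in segment 1 (τ=3/2); S_1(τ)=2791/880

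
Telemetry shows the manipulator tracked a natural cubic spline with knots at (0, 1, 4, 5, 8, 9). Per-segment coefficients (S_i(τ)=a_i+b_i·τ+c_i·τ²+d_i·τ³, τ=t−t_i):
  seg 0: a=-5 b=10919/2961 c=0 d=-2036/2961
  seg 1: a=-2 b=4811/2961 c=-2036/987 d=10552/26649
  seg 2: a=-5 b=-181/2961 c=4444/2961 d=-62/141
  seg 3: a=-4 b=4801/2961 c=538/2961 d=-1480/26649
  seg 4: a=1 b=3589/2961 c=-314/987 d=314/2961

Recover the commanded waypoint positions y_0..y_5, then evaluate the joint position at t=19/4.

y_0=-5 y_1=-2 y_2=-5 y_3=-4 y_4=1 y_5=2
S(19/4) = -138563/31584

y_0 = S_0(0) = a_0 = -5
y_1 = S_1(0) = a_1 = -2
y_2 = S_2(0) = a_2 = -5
y_3 = S_3(0) = a_3 = -4
y_4 = S_4(0) = a_4 = 1
y_5 = S_4(1) = 2
t_q=19/4 is in segment 2 (τ=3/4); S_2(τ)=-138563/31584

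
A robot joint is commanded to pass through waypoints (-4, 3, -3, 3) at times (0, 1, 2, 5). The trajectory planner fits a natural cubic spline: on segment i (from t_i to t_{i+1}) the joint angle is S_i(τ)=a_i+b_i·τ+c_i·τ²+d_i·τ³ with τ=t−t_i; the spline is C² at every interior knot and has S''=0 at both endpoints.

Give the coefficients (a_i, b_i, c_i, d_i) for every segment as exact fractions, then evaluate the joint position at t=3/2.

  seg 0: a=-4 b=329/31 c=0 d=-112/31
  seg 1: a=3 b=-7/31 c=-336/31 d=157/31
  seg 2: a=-3 b=-208/31 c=135/31 d=-15/31
S(3/2) = 201/248

Δ: Δ0=7, Δ1=-6, Δ2=2
row 1: diag=4, rhs=-78; c'=1/4, d'=-39/2
row 2: denom=8−1·1/4=31/4; d'=(48−1·-39/2)/(31/4)=270/31
back: M2=270/31
back: M1=-39/2−1/4·270/31=-672/31
M: M0=0, M1=-672/31, M2=270/31, M3=0
seg 0: a=-4, c=M0/2=0, d=(M1−M0)/(6·1)=-112/31, b=Δ0−h0·(2M0+M1)/6=329/31
seg 1: a=3, c=M1/2=-336/31, d=(M2−M1)/(6·1)=157/31, b=Δ1−h1·(2M1+M2)/6=-7/31
seg 2: a=-3, c=M2/2=135/31, d=(M3−M2)/(6·3)=-15/31, b=Δ2−h2·(2M2+M3)/6=-208/31
t_q=3/2 → seg 1, τ=1/2; S=3+-7/31·τ+-336/31·τ²+157/31·τ³=201/248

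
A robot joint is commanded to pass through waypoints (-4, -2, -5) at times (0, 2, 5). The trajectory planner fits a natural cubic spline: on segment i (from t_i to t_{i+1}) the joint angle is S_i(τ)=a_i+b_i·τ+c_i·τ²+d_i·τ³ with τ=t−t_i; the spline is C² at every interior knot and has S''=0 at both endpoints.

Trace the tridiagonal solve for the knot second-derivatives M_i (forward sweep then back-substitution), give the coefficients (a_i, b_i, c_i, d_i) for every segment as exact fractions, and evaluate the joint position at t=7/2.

Δ: Δ0=1, Δ1=-1
row 1: diag=10, rhs=-12; c'=3/10, d'=-6/5
back: M1=-6/5
M: M0=0, M1=-6/5, M2=0
seg 0: a=-4, c=M0/2=0, d=(M1−M0)/(6·2)=-1/10, b=Δ0−h0·(2M0+M1)/6=7/5
seg 1: a=-2, c=M1/2=-3/5, d=(M2−M1)/(6·3)=1/15, b=Δ1−h1·(2M1+M2)/6=1/5
t_q=7/2 → seg 1, τ=3/2; S=-2+1/5·τ+-3/5·τ²+1/15·τ³=-113/40

  seg 0: a=-4 b=7/5 c=0 d=-1/10
  seg 1: a=-2 b=1/5 c=-3/5 d=1/15
S(7/2) = -113/40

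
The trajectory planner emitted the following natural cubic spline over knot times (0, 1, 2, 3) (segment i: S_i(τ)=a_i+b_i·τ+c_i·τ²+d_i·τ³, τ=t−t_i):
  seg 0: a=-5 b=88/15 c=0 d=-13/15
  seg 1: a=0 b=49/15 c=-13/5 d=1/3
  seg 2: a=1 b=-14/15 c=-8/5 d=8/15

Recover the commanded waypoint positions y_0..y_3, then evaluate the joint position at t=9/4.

y_0=-5 y_1=0 y_2=1 y_3=-1
S(9/4) = 27/40

y_0 = S_0(0) = a_0 = -5
y_1 = S_1(0) = a_1 = 0
y_2 = S_2(0) = a_2 = 1
y_3 = S_2(1) = -1
t_q=9/4 is in segment 2 (τ=1/4); S_2(τ)=27/40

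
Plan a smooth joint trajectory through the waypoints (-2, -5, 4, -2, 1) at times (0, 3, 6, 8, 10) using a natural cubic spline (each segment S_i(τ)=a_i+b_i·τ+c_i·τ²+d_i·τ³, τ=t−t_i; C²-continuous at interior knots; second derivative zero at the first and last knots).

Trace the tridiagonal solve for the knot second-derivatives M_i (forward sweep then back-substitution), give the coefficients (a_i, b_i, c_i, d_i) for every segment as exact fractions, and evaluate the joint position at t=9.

Δ: Δ0=-1, Δ1=3, Δ2=-3, Δ3=3/2
row 1: diag=12, rhs=24; c'=1/4, d'=2
row 2: denom=10−3·1/4=37/4; d'=(-36−3·2)/(37/4)=-168/37
row 3: denom=8−2·8/37=280/37; d'=(27−2·-168/37)/(280/37)=267/56
back: M3=267/56
back: M2=-168/37−8/37·267/56=-39/7
back: M1=2−1/4·-39/7=95/28
M: M0=0, M1=95/28, M2=-39/7, M3=267/56, M4=0
seg 0: a=-2, c=M0/2=0, d=(M1−M0)/(6·3)=95/504, b=Δ0−h0·(2M0+M1)/6=-151/56
seg 1: a=-5, c=M1/2=95/56, d=(M2−M1)/(6·3)=-251/504, b=Δ1−h1·(2M1+M2)/6=67/28
seg 2: a=4, c=M2/2=-39/14, d=(M3−M2)/(6·2)=193/224, b=Δ2−h2·(2M2+M3)/6=-7/8
seg 3: a=-2, c=M3/2=267/112, d=(M4−M3)/(6·2)=-89/224, b=Δ3−h3·(2M3+M4)/6=-47/28
t_q=9 → seg 3, τ=1; S=-2+-47/28·τ+267/112·τ²+-89/224·τ³=-379/224

  seg 0: a=-2 b=-151/56 c=0 d=95/504
  seg 1: a=-5 b=67/28 c=95/56 d=-251/504
  seg 2: a=4 b=-7/8 c=-39/14 d=193/224
  seg 3: a=-2 b=-47/28 c=267/112 d=-89/224
S(9) = -379/224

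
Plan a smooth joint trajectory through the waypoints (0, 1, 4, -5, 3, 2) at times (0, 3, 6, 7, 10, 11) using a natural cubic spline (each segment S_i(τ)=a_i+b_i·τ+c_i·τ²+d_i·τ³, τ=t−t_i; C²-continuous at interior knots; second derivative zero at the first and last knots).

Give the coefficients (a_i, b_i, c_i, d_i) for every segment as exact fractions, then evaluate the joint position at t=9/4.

Δ: Δ0=1/3, Δ1=1, Δ2=-9, Δ3=8/3, Δ4=-1
row 1: diag=12, rhs=4; c'=1/4, d'=1/3
row 2: denom=8−3·1/4=29/4; d'=(-60−3·1/3)/(29/4)=-244/29
row 3: denom=8−1·4/29=228/29; d'=(70−1·-244/29)/(228/29)=379/38
row 4: denom=8−3·29/76=521/76; d'=(-22−3·379/38)/(521/76)=-3946/521
back: M4=-3946/521
back: M3=379/38−29/76·-3946/521=6702/521
back: M2=-244/29−4/29·6702/521=-5308/521
back: M1=1/3−1/4·-5308/521=4502/1563
M: M0=0, M1=4502/1563, M2=-5308/521, M3=6702/521, M4=-3946/521, M5=0
seg 0: a=0, c=M0/2=0, d=(M1−M0)/(6·3)=2251/14067, b=Δ0−h0·(2M0+M1)/6=-1730/1563
seg 1: a=1, c=M1/2=2251/1563, d=(M2−M1)/(6·3)=-10213/14067, b=Δ1−h1·(2M1+M2)/6=5023/1563
seg 2: a=4, c=M2/2=-2654/521, d=(M3−M2)/(6·1)=6005/1563, b=Δ2−h2·(2M2+M3)/6=-12110/1563
seg 3: a=-5, c=M3/2=3351/521, d=(M4−M3)/(6·3)=-5324/4689, b=Δ3−h3·(2M3+M4)/6=-10019/1563
seg 4: a=3, c=M4/2=-1973/521, d=(M5−M4)/(6·1)=1973/1563, b=Δ4−h4·(2M4+M5)/6=2383/1563
t_q=9/4 → seg 0, τ=9/4; S=0+-1730/1563·τ+0·τ²+2251/14067·τ³=-22263/33344

  seg 0: a=0 b=-1730/1563 c=0 d=2251/14067
  seg 1: a=1 b=5023/1563 c=2251/1563 d=-10213/14067
  seg 2: a=4 b=-12110/1563 c=-2654/521 d=6005/1563
  seg 3: a=-5 b=-10019/1563 c=3351/521 d=-5324/4689
  seg 4: a=3 b=2383/1563 c=-1973/521 d=1973/1563
S(9/4) = -22263/33344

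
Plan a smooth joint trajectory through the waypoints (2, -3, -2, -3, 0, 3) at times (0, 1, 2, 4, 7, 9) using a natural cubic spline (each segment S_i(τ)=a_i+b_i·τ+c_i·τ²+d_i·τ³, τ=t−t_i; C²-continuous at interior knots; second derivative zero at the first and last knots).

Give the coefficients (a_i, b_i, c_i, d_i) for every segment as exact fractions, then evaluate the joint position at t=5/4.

  seg 0: a=2 b=-25729/3866 c=0 d=6399/3866
  seg 1: a=-3 b=-3266/1933 c=19197/3866 d=-8799/3866
  seg 2: a=-2 b=5465/3866 c=-3600/1933 d=3501/7732
  seg 3: a=-3 b=-2329/3866 c=3303/3866 d=-619/5799
  seg 4: a=0 b=6347/3866 c=-411/3866 d=137/7732
S(5/4) = -778795/247424

Δ: Δ0=-5, Δ1=1, Δ2=-1/2, Δ3=1, Δ4=3/2
row 1: diag=4, rhs=36; c'=1/4, d'=9
row 2: denom=6−1·1/4=23/4; d'=(-9−1·9)/(23/4)=-72/23
row 3: denom=10−2·8/23=214/23; d'=(9−2·-72/23)/(214/23)=351/214
row 4: denom=10−3·69/214=1933/214; d'=(3−3·351/214)/(1933/214)=-411/1933
back: M4=-411/1933
back: M3=351/214−69/214·-411/1933=3303/1933
back: M2=-72/23−8/23·3303/1933=-7200/1933
back: M1=9−1/4·-7200/1933=19197/1933
M: M0=0, M1=19197/1933, M2=-7200/1933, M3=3303/1933, M4=-411/1933, M5=0
seg 0: a=2, c=M0/2=0, d=(M1−M0)/(6·1)=6399/3866, b=Δ0−h0·(2M0+M1)/6=-25729/3866
seg 1: a=-3, c=M1/2=19197/3866, d=(M2−M1)/(6·1)=-8799/3866, b=Δ1−h1·(2M1+M2)/6=-3266/1933
seg 2: a=-2, c=M2/2=-3600/1933, d=(M3−M2)/(6·2)=3501/7732, b=Δ2−h2·(2M2+M3)/6=5465/3866
seg 3: a=-3, c=M3/2=3303/3866, d=(M4−M3)/(6·3)=-619/5799, b=Δ3−h3·(2M3+M4)/6=-2329/3866
seg 4: a=0, c=M4/2=-411/3866, d=(M5−M4)/(6·2)=137/7732, b=Δ4−h4·(2M4+M5)/6=6347/3866
t_q=5/4 → seg 1, τ=1/4; S=-3+-3266/1933·τ+19197/3866·τ²+-8799/3866·τ³=-778795/247424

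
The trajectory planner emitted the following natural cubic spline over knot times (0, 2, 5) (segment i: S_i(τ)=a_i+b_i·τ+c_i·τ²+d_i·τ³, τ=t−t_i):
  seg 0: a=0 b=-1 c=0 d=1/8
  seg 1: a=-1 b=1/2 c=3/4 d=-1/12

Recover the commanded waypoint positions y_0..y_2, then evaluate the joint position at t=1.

y_0=0 y_1=-1 y_2=5
S(1) = -7/8

y_0 = S_0(0) = a_0 = 0
y_1 = S_1(0) = a_1 = -1
y_2 = S_1(3) = 5
t_q=1 is in segment 0 (τ=1); S_0(τ)=-7/8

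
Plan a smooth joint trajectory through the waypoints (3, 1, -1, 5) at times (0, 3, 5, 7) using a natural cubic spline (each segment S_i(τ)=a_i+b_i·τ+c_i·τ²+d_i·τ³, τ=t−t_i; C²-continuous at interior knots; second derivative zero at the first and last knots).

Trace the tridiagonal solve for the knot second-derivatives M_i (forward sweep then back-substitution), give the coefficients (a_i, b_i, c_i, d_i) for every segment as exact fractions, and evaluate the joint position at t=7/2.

  seg 0: a=3 b=-14/57 c=0 d=-8/171
  seg 1: a=1 b=-86/57 c=-8/19 d=77/228
  seg 2: a=-1 b=49/57 c=61/38 d=-61/228
S(7/2) = 111/608

Δ: Δ0=-2/3, Δ1=-1, Δ2=3
row 1: diag=10, rhs=-2; c'=1/5, d'=-1/5
row 2: denom=8−2·1/5=38/5; d'=(24−2·-1/5)/(38/5)=61/19
back: M2=61/19
back: M1=-1/5−1/5·61/19=-16/19
M: M0=0, M1=-16/19, M2=61/19, M3=0
seg 0: a=3, c=M0/2=0, d=(M1−M0)/(6·3)=-8/171, b=Δ0−h0·(2M0+M1)/6=-14/57
seg 1: a=1, c=M1/2=-8/19, d=(M2−M1)/(6·2)=77/228, b=Δ1−h1·(2M1+M2)/6=-86/57
seg 2: a=-1, c=M2/2=61/38, d=(M3−M2)/(6·2)=-61/228, b=Δ2−h2·(2M2+M3)/6=49/57
t_q=7/2 → seg 1, τ=1/2; S=1+-86/57·τ+-8/19·τ²+77/228·τ³=111/608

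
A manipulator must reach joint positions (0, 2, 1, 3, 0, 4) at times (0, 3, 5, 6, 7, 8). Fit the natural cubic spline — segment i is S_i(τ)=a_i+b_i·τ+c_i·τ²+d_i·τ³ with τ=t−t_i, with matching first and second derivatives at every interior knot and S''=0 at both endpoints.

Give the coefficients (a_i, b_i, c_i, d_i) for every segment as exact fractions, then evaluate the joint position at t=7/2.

Δ: Δ0=2/3, Δ1=-1/2, Δ2=2, Δ3=-3, Δ4=4
row 1: diag=10, rhs=-7; c'=1/5, d'=-7/10
row 2: denom=6−2·1/5=28/5; d'=(15−2·-7/10)/(28/5)=41/14
row 3: denom=4−1·5/28=107/28; d'=(-30−1·41/14)/(107/28)=-922/107
row 4: denom=4−1·28/107=400/107; d'=(42−1·-922/107)/(400/107)=677/50
back: M4=677/50
back: M3=-922/107−28/107·677/50=-304/25
back: M2=41/14−5/28·-304/25=51/10
back: M1=-7/10−1/5·51/10=-43/25
M: M0=0, M1=-43/25, M2=51/10, M3=-304/25, M4=677/50, M5=0
seg 0: a=0, c=M0/2=0, d=(M1−M0)/(6·3)=-43/450, b=Δ0−h0·(2M0+M1)/6=229/150
seg 1: a=2, c=M1/2=-43/50, d=(M2−M1)/(6·2)=341/600, b=Δ1−h1·(2M1+M2)/6=-79/75
seg 2: a=1, c=M2/2=51/20, d=(M3−M2)/(6·1)=-863/300, b=Δ2−h2·(2M2+M3)/6=349/150
seg 3: a=3, c=M3/2=-152/25, d=(M4−M3)/(6·1)=257/60, b=Δ3−h3·(2M3+M4)/6=-361/300
seg 4: a=0, c=M4/2=677/100, d=(M5−M4)/(6·1)=-677/300, b=Δ4−h4·(2M4+M5)/6=-77/150
t_q=7/2 → seg 1, τ=1/2; S=2+-79/75·τ+-43/50·τ²+341/600·τ³=2127/1600

  seg 0: a=0 b=229/150 c=0 d=-43/450
  seg 1: a=2 b=-79/75 c=-43/50 d=341/600
  seg 2: a=1 b=349/150 c=51/20 d=-863/300
  seg 3: a=3 b=-361/300 c=-152/25 d=257/60
  seg 4: a=0 b=-77/150 c=677/100 d=-677/300
S(7/2) = 2127/1600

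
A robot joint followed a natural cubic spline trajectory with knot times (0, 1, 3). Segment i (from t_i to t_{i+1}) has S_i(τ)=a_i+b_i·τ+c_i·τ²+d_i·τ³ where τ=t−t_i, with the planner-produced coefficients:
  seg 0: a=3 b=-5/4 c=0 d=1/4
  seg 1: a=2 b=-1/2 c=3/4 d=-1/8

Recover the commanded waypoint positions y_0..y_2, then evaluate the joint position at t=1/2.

y_0=3 y_1=2 y_2=3
S(1/2) = 77/32

y_0 = S_0(0) = a_0 = 3
y_1 = S_1(0) = a_1 = 2
y_2 = S_1(2) = 3
t_q=1/2 is in segment 0 (τ=1/2); S_0(τ)=77/32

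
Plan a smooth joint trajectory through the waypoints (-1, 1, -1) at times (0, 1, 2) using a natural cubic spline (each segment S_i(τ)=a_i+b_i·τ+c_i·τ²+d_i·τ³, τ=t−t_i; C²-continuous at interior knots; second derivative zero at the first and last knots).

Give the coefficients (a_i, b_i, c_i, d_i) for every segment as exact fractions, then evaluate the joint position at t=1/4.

  seg 0: a=-1 b=3 c=0 d=-1
  seg 1: a=1 b=0 c=-3 d=1
S(1/4) = -17/64

Δ: Δ0=2, Δ1=-2
row 1: diag=4, rhs=-24; c'=1/4, d'=-6
back: M1=-6
M: M0=0, M1=-6, M2=0
seg 0: a=-1, c=M0/2=0, d=(M1−M0)/(6·1)=-1, b=Δ0−h0·(2M0+M1)/6=3
seg 1: a=1, c=M1/2=-3, d=(M2−M1)/(6·1)=1, b=Δ1−h1·(2M1+M2)/6=0
t_q=1/4 → seg 0, τ=1/4; S=-1+3·τ+0·τ²+-1·τ³=-17/64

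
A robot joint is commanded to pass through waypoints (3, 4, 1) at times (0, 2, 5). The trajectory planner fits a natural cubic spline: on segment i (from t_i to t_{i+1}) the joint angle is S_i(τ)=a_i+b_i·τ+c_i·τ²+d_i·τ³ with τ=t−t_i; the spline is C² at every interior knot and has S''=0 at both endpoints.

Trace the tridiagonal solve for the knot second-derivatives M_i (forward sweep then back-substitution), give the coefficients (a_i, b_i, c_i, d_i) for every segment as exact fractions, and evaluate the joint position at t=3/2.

  seg 0: a=3 b=4/5 c=0 d=-3/40
  seg 1: a=4 b=-1/10 c=-9/20 d=1/20
S(3/2) = 1263/320

Δ: Δ0=1/2, Δ1=-1
row 1: diag=10, rhs=-9; c'=3/10, d'=-9/10
back: M1=-9/10
M: M0=0, M1=-9/10, M2=0
seg 0: a=3, c=M0/2=0, d=(M1−M0)/(6·2)=-3/40, b=Δ0−h0·(2M0+M1)/6=4/5
seg 1: a=4, c=M1/2=-9/20, d=(M2−M1)/(6·3)=1/20, b=Δ1−h1·(2M1+M2)/6=-1/10
t_q=3/2 → seg 0, τ=3/2; S=3+4/5·τ+0·τ²+-3/40·τ³=1263/320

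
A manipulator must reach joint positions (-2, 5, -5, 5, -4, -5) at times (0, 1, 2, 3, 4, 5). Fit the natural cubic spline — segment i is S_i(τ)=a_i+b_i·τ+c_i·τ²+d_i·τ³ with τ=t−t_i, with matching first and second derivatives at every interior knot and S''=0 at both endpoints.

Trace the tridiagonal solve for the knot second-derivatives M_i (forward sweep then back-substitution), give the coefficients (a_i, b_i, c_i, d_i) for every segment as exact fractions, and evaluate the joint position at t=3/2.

  seg 0: a=-2 b=2799/209 c=0 d=-1336/209
  seg 1: a=5 b=-1209/209 c=-4008/209 d=3127/209
  seg 2: a=-5 b=156/209 c=5373/209 d=-181/11
  seg 3: a=5 b=585/209 c=-4944/209 d=2478/209
  seg 4: a=-4 b=-1869/209 c=2490/209 d=-830/209
S(3/2) = -1365/1672

Δ: Δ0=7, Δ1=-10, Δ2=10, Δ3=-9, Δ4=-1
row 1: diag=4, rhs=-102; c'=1/4, d'=-51/2
row 2: denom=4−1·1/4=15/4; d'=(120−1·-51/2)/(15/4)=194/5
row 3: denom=4−1·4/15=56/15; d'=(-114−1·194/5)/(56/15)=-573/14
row 4: denom=4−1·15/56=209/56; d'=(48−1·-573/14)/(209/56)=4980/209
back: M4=4980/209
back: M3=-573/14−15/56·4980/209=-9888/209
back: M2=194/5−4/15·-9888/209=10746/209
back: M1=-51/2−1/4·10746/209=-8016/209
M: M0=0, M1=-8016/209, M2=10746/209, M3=-9888/209, M4=4980/209, M5=0
seg 0: a=-2, c=M0/2=0, d=(M1−M0)/(6·1)=-1336/209, b=Δ0−h0·(2M0+M1)/6=2799/209
seg 1: a=5, c=M1/2=-4008/209, d=(M2−M1)/(6·1)=3127/209, b=Δ1−h1·(2M1+M2)/6=-1209/209
seg 2: a=-5, c=M2/2=5373/209, d=(M3−M2)/(6·1)=-181/11, b=Δ2−h2·(2M2+M3)/6=156/209
seg 3: a=5, c=M3/2=-4944/209, d=(M4−M3)/(6·1)=2478/209, b=Δ3−h3·(2M3+M4)/6=585/209
seg 4: a=-4, c=M4/2=2490/209, d=(M5−M4)/(6·1)=-830/209, b=Δ4−h4·(2M4+M5)/6=-1869/209
t_q=3/2 → seg 1, τ=1/2; S=5+-1209/209·τ+-4008/209·τ²+3127/209·τ³=-1365/1672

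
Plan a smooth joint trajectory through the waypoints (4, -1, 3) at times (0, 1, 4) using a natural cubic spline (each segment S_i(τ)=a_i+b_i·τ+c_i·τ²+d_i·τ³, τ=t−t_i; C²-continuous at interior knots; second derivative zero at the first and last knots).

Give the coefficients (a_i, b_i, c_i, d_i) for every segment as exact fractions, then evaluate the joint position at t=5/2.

  seg 0: a=4 b=-139/24 c=0 d=19/24
  seg 1: a=-1 b=-41/12 c=19/8 d=-19/72
S(5/2) = -107/64

Δ: Δ0=-5, Δ1=4/3
row 1: diag=8, rhs=38; c'=3/8, d'=19/4
back: M1=19/4
M: M0=0, M1=19/4, M2=0
seg 0: a=4, c=M0/2=0, d=(M1−M0)/(6·1)=19/24, b=Δ0−h0·(2M0+M1)/6=-139/24
seg 1: a=-1, c=M1/2=19/8, d=(M2−M1)/(6·3)=-19/72, b=Δ1−h1·(2M1+M2)/6=-41/12
t_q=5/2 → seg 1, τ=3/2; S=-1+-41/12·τ+19/8·τ²+-19/72·τ³=-107/64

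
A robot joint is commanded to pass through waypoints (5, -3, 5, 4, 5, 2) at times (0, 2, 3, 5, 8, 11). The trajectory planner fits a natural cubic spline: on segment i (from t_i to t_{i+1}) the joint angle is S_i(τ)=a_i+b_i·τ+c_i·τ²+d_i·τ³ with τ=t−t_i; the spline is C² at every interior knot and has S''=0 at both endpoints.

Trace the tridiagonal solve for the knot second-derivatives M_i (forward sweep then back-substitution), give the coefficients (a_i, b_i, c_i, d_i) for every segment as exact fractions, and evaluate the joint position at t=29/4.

Δ: Δ0=-4, Δ1=8, Δ2=-1/2, Δ3=1/3, Δ4=-1
row 1: diag=6, rhs=72; c'=1/6, d'=12
row 2: denom=6−1·1/6=35/6; d'=(-51−1·12)/(35/6)=-54/5
row 3: denom=10−2·12/35=326/35; d'=(5−2·-54/5)/(326/35)=931/326
row 4: denom=12−3·105/326=3597/326; d'=(-8−3·931/326)/(3597/326)=-491/327
back: M4=-491/327
back: M3=931/326−105/326·-491/327=364/109
back: M2=-54/5−12/35·364/109=-1302/109
back: M1=12−1/6·-1302/109=1525/109
M: M0=0, M1=1525/109, M2=-1302/109, M3=364/109, M4=-491/327, M5=0
seg 0: a=5, c=M0/2=0, d=(M1−M0)/(6·2)=1525/1308, b=Δ0−h0·(2M0+M1)/6=-2833/327
seg 1: a=-3, c=M1/2=1525/218, d=(M2−M1)/(6·1)=-2827/654, b=Δ1−h1·(2M1+M2)/6=1742/327
seg 2: a=5, c=M2/2=-651/109, d=(M3−M2)/(6·2)=833/654, b=Δ2−h2·(2M2+M3)/6=4153/654
seg 3: a=4, c=M3/2=182/109, d=(M4−M3)/(6·3)=-1583/5886, b=Δ3−h3·(2M3+M4)/6=-1475/654
seg 4: a=5, c=M4/2=-491/654, d=(M5−M4)/(6·3)=491/5886, b=Δ4−h4·(2M4+M5)/6=164/327
t_q=29/4 → seg 3, τ=9/4; S=4+-1475/654·τ+182/109·τ²+-1583/5886·τ³=60203/13952

  seg 0: a=5 b=-2833/327 c=0 d=1525/1308
  seg 1: a=-3 b=1742/327 c=1525/218 d=-2827/654
  seg 2: a=5 b=4153/654 c=-651/109 d=833/654
  seg 3: a=4 b=-1475/654 c=182/109 d=-1583/5886
  seg 4: a=5 b=164/327 c=-491/654 d=491/5886
S(29/4) = 60203/13952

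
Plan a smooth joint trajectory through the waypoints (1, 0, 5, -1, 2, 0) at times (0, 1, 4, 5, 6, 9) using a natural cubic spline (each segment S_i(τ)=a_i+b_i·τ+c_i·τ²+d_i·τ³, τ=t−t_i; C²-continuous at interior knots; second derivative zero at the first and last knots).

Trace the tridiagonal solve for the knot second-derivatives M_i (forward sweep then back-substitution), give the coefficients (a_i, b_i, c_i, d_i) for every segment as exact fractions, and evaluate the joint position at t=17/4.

  seg 0: a=1 b=-3221/1641 c=0 d=1580/1641
  seg 1: a=0 b=1519/1641 c=1580/547 d=-13004/14769
  seg 2: a=5 b=-9053/1641 c=-8264/1641 d=7471/1641
  seg 3: a=-1 b=-1056/547 c=14149/1641 d=-6058/1641
  seg 4: a=2 b=6956/1641 c=-4025/1641 d=4025/14769
S(17/4) = 118229/35008

Δ: Δ0=-1, Δ1=5/3, Δ2=-6, Δ3=3, Δ4=-2/3
row 1: diag=8, rhs=16; c'=3/8, d'=2
row 2: denom=8−3·3/8=55/8; d'=(-46−3·2)/(55/8)=-416/55
row 3: denom=4−1·8/55=212/55; d'=(54−1·-416/55)/(212/55)=1693/106
row 4: denom=8−1·55/212=1641/212; d'=(-22−1·1693/106)/(1641/212)=-8050/1641
back: M4=-8050/1641
back: M3=1693/106−55/212·-8050/1641=28298/1641
back: M2=-416/55−8/55·28298/1641=-16528/1641
back: M1=2−3/8·-16528/1641=3160/547
M: M0=0, M1=3160/547, M2=-16528/1641, M3=28298/1641, M4=-8050/1641, M5=0
seg 0: a=1, c=M0/2=0, d=(M1−M0)/(6·1)=1580/1641, b=Δ0−h0·(2M0+M1)/6=-3221/1641
seg 1: a=0, c=M1/2=1580/547, d=(M2−M1)/(6·3)=-13004/14769, b=Δ1−h1·(2M1+M2)/6=1519/1641
seg 2: a=5, c=M2/2=-8264/1641, d=(M3−M2)/(6·1)=7471/1641, b=Δ2−h2·(2M2+M3)/6=-9053/1641
seg 3: a=-1, c=M3/2=14149/1641, d=(M4−M3)/(6·1)=-6058/1641, b=Δ3−h3·(2M3+M4)/6=-1056/547
seg 4: a=2, c=M4/2=-4025/1641, d=(M5−M4)/(6·3)=4025/14769, b=Δ4−h4·(2M4+M5)/6=6956/1641
t_q=17/4 → seg 2, τ=1/4; S=5+-9053/1641·τ+-8264/1641·τ²+7471/1641·τ³=118229/35008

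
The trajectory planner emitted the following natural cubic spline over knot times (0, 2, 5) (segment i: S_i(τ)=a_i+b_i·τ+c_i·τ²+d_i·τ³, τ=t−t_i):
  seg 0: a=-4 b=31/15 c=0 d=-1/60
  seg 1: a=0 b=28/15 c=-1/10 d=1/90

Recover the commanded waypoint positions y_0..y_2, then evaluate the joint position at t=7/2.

y_0 = S_0(0) = a_0 = -4
y_1 = S_1(0) = a_1 = 0
y_2 = S_1(3) = 5
t_q=7/2 is in segment 1 (τ=3/2); S_1(τ)=209/80

y_0=-4 y_1=0 y_2=5
S(7/2) = 209/80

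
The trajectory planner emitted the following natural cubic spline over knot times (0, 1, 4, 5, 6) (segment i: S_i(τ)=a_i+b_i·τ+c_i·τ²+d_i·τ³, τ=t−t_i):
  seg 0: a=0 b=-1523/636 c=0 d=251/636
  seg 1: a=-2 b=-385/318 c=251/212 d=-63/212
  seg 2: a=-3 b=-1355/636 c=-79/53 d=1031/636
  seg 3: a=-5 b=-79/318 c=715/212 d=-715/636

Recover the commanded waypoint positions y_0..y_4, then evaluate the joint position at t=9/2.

y_0=0 y_1=-2 y_2=-3 y_3=-5 y_4=-3
S(9/2) = -7183/1696

y_0 = S_0(0) = a_0 = 0
y_1 = S_1(0) = a_1 = -2
y_2 = S_2(0) = a_2 = -3
y_3 = S_3(0) = a_3 = -5
y_4 = S_3(1) = -3
t_q=9/2 is in segment 2 (τ=1/2); S_2(τ)=-7183/1696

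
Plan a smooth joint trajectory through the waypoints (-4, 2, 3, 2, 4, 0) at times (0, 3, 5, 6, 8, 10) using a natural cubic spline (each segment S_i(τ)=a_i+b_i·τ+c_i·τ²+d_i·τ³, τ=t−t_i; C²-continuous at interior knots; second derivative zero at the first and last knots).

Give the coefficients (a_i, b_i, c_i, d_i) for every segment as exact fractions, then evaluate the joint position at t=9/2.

  seg 0: a=-4 b=337/149 c=0 d=-13/447
  seg 1: a=2 b=220/149 c=-39/149 d=-135/1192
  seg 2: a=3 b=-277/298 c=-561/596 d=519/596
  seg 3: a=2 b=-119/596 c=249/149 d=-1277/2384
  seg 4: a=4 b=17/298 c=-1839/1192 d=613/2384
S(9/2) = 30931/9536

Δ: Δ0=2, Δ1=1/2, Δ2=-1, Δ3=1, Δ4=-2
row 1: diag=10, rhs=-9; c'=1/5, d'=-9/10
row 2: denom=6−2·1/5=28/5; d'=(-9−2·-9/10)/(28/5)=-9/7
row 3: denom=6−1·5/28=163/28; d'=(12−1·-9/7)/(163/28)=372/163
row 4: denom=8−2·56/163=1192/163; d'=(-18−2·372/163)/(1192/163)=-1839/596
back: M4=-1839/596
back: M3=372/163−56/163·-1839/596=498/149
back: M2=-9/7−5/28·498/149=-561/298
back: M1=-9/10−1/5·-561/298=-78/149
M: M0=0, M1=-78/149, M2=-561/298, M3=498/149, M4=-1839/596, M5=0
seg 0: a=-4, c=M0/2=0, d=(M1−M0)/(6·3)=-13/447, b=Δ0−h0·(2M0+M1)/6=337/149
seg 1: a=2, c=M1/2=-39/149, d=(M2−M1)/(6·2)=-135/1192, b=Δ1−h1·(2M1+M2)/6=220/149
seg 2: a=3, c=M2/2=-561/596, d=(M3−M2)/(6·1)=519/596, b=Δ2−h2·(2M2+M3)/6=-277/298
seg 3: a=2, c=M3/2=249/149, d=(M4−M3)/(6·2)=-1277/2384, b=Δ3−h3·(2M3+M4)/6=-119/596
seg 4: a=4, c=M4/2=-1839/1192, d=(M5−M4)/(6·2)=613/2384, b=Δ4−h4·(2M4+M5)/6=17/298
t_q=9/2 → seg 1, τ=3/2; S=2+220/149·τ+-39/149·τ²+-135/1192·τ³=30931/9536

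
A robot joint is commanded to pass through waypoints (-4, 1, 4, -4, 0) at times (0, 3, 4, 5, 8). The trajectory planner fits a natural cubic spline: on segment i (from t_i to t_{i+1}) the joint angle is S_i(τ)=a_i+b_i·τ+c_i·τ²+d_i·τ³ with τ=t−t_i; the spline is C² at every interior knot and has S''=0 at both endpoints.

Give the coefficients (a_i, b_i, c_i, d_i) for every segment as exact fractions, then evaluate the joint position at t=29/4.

  seg 0: a=-4 b=-1/15 c=0 d=26/135
  seg 1: a=1 b=77/15 c=26/15 d=-58/15
  seg 2: a=4 b=-3 c=-148/15 d=73/15
  seg 3: a=-4 b=-122/15 c=71/15 d=-71/135
S(29/4) = -277/64

Δ: Δ0=5/3, Δ1=3, Δ2=-8, Δ3=4/3
row 1: diag=8, rhs=8; c'=1/8, d'=1
row 2: denom=4−1·1/8=31/8; d'=(-66−1·1)/(31/8)=-536/31
row 3: denom=8−1·8/31=240/31; d'=(56−1·-536/31)/(240/31)=142/15
back: M3=142/15
back: M2=-536/31−8/31·142/15=-296/15
back: M1=1−1/8·-296/15=52/15
M: M0=0, M1=52/15, M2=-296/15, M3=142/15, M4=0
seg 0: a=-4, c=M0/2=0, d=(M1−M0)/(6·3)=26/135, b=Δ0−h0·(2M0+M1)/6=-1/15
seg 1: a=1, c=M1/2=26/15, d=(M2−M1)/(6·1)=-58/15, b=Δ1−h1·(2M1+M2)/6=77/15
seg 2: a=4, c=M2/2=-148/15, d=(M3−M2)/(6·1)=73/15, b=Δ2−h2·(2M2+M3)/6=-3
seg 3: a=-4, c=M3/2=71/15, d=(M4−M3)/(6·3)=-71/135, b=Δ3−h3·(2M3+M4)/6=-122/15
t_q=29/4 → seg 3, τ=9/4; S=-4+-122/15·τ+71/15·τ²+-71/135·τ³=-277/64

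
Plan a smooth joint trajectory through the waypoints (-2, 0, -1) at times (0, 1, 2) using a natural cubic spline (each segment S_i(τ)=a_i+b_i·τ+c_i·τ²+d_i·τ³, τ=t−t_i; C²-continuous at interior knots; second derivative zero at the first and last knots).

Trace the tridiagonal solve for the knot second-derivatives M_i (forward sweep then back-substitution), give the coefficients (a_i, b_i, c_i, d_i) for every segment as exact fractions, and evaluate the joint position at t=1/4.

  seg 0: a=-2 b=11/4 c=0 d=-3/4
  seg 1: a=0 b=1/2 c=-9/4 d=3/4
S(1/4) = -339/256

Δ: Δ0=2, Δ1=-1
row 1: diag=4, rhs=-18; c'=1/4, d'=-9/2
back: M1=-9/2
M: M0=0, M1=-9/2, M2=0
seg 0: a=-2, c=M0/2=0, d=(M1−M0)/(6·1)=-3/4, b=Δ0−h0·(2M0+M1)/6=11/4
seg 1: a=0, c=M1/2=-9/4, d=(M2−M1)/(6·1)=3/4, b=Δ1−h1·(2M1+M2)/6=1/2
t_q=1/4 → seg 0, τ=1/4; S=-2+11/4·τ+0·τ²+-3/4·τ³=-339/256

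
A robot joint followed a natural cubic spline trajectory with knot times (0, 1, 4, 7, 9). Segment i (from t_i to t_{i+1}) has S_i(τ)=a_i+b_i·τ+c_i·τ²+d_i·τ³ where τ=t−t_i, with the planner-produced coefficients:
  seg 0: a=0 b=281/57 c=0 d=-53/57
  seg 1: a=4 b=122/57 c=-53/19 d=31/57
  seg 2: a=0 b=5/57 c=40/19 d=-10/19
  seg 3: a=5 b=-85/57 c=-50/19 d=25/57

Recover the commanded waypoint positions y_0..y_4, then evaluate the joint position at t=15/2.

y_0=0 y_1=4 y_2=0 y_3=5 y_4=-5
S(15/2) = 555/152

y_0 = S_0(0) = a_0 = 0
y_1 = S_1(0) = a_1 = 4
y_2 = S_2(0) = a_2 = 0
y_3 = S_3(0) = a_3 = 5
y_4 = S_3(2) = -5
t_q=15/2 is in segment 3 (τ=1/2); S_3(τ)=555/152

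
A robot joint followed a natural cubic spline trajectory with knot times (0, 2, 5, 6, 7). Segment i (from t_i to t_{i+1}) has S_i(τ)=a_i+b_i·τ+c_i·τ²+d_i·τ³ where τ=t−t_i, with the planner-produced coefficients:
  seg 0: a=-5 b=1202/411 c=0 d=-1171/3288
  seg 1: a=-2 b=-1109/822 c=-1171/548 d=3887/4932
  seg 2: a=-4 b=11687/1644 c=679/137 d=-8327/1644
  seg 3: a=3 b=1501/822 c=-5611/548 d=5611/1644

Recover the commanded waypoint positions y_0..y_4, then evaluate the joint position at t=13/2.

y_0 = S_0(0) = a_0 = -5
y_1 = S_1(0) = a_1 = -2
y_2 = S_2(0) = a_2 = -4
y_3 = S_3(0) = a_3 = 3
y_4 = S_3(1) = -2
t_q=13/2 is in segment 3 (τ=1/2); S_3(τ)=7803/4384

y_0=-5 y_1=-2 y_2=-4 y_3=3 y_4=-2
S(13/2) = 7803/4384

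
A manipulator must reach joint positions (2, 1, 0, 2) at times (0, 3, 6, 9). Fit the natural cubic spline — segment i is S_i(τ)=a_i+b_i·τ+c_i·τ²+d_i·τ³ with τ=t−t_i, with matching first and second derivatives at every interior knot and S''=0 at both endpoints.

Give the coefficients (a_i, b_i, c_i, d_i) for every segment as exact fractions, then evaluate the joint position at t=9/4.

Δ: Δ0=-1/3, Δ1=-1/3, Δ2=2/3
row 1: diag=12, rhs=0; c'=1/4, d'=0
row 2: denom=12−3·1/4=45/4; d'=(6−3·0)/(45/4)=8/15
back: M2=8/15
back: M1=0−1/4·8/15=-2/15
M: M0=0, M1=-2/15, M2=8/15, M3=0
seg 0: a=2, c=M0/2=0, d=(M1−M0)/(6·3)=-1/135, b=Δ0−h0·(2M0+M1)/6=-4/15
seg 1: a=1, c=M1/2=-1/15, d=(M2−M1)/(6·3)=1/27, b=Δ1−h1·(2M1+M2)/6=-7/15
seg 2: a=0, c=M2/2=4/15, d=(M3−M2)/(6·3)=-4/135, b=Δ2−h2·(2M2+M3)/6=2/15
t_q=9/4 → seg 0, τ=9/4; S=2+-4/15·τ+0·τ²+-1/135·τ³=421/320

  seg 0: a=2 b=-4/15 c=0 d=-1/135
  seg 1: a=1 b=-7/15 c=-1/15 d=1/27
  seg 2: a=0 b=2/15 c=4/15 d=-4/135
S(9/4) = 421/320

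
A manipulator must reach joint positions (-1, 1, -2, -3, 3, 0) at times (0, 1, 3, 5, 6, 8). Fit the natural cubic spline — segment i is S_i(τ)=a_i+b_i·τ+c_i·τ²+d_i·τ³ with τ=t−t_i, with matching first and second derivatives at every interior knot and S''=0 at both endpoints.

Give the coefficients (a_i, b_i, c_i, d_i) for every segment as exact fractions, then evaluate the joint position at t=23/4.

  seg 0: a=-1 b=893/349 c=0 d=-195/349
  seg 1: a=1 b=308/349 c=-585/349 d=677/2792
  seg 2: a=-2 b=-2033/698 c=-309/1396 d=1993/2792
  seg 3: a=-3 b=1664/349 c=2835/698 d=-1975/698
  seg 4: a=3 b=3073/698 c=-1545/349 d=515/698
S(23/4) = 74463/44672

Δ: Δ0=2, Δ1=-3/2, Δ2=-1/2, Δ3=6, Δ4=-3/2
row 1: diag=6, rhs=-21; c'=1/3, d'=-7/2
row 2: denom=8−2·1/3=22/3; d'=(6−2·-7/2)/(22/3)=39/22
row 3: denom=6−2·3/11=60/11; d'=(39−2·39/22)/(60/11)=13/2
row 4: denom=6−1·11/60=349/60; d'=(-45−1·13/2)/(349/60)=-3090/349
back: M4=-3090/349
back: M3=13/2−11/60·-3090/349=2835/349
back: M2=39/22−3/11·2835/349=-309/698
back: M1=-7/2−1/3·-309/698=-1170/349
M: M0=0, M1=-1170/349, M2=-309/698, M3=2835/349, M4=-3090/349, M5=0
seg 0: a=-1, c=M0/2=0, d=(M1−M0)/(6·1)=-195/349, b=Δ0−h0·(2M0+M1)/6=893/349
seg 1: a=1, c=M1/2=-585/349, d=(M2−M1)/(6·2)=677/2792, b=Δ1−h1·(2M1+M2)/6=308/349
seg 2: a=-2, c=M2/2=-309/1396, d=(M3−M2)/(6·2)=1993/2792, b=Δ2−h2·(2M2+M3)/6=-2033/698
seg 3: a=-3, c=M3/2=2835/698, d=(M4−M3)/(6·1)=-1975/698, b=Δ3−h3·(2M3+M4)/6=1664/349
seg 4: a=3, c=M4/2=-1545/349, d=(M5−M4)/(6·2)=515/698, b=Δ4−h4·(2M4+M5)/6=3073/698
t_q=23/4 → seg 3, τ=3/4; S=-3+1664/349·τ+2835/698·τ²+-1975/698·τ³=74463/44672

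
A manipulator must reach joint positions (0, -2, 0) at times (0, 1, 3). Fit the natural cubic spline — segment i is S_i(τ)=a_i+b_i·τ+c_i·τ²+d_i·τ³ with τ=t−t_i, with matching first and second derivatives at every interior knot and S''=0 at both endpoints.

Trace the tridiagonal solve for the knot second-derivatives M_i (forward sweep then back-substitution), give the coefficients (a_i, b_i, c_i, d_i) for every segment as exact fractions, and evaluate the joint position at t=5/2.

  seg 0: a=0 b=-5/2 c=0 d=1/2
  seg 1: a=-2 b=-1 c=3/2 d=-1/4
S(5/2) = -31/32

Δ: Δ0=-2, Δ1=1
row 1: diag=6, rhs=18; c'=1/3, d'=3
back: M1=3
M: M0=0, M1=3, M2=0
seg 0: a=0, c=M0/2=0, d=(M1−M0)/(6·1)=1/2, b=Δ0−h0·(2M0+M1)/6=-5/2
seg 1: a=-2, c=M1/2=3/2, d=(M2−M1)/(6·2)=-1/4, b=Δ1−h1·(2M1+M2)/6=-1
t_q=5/2 → seg 1, τ=3/2; S=-2+-1·τ+3/2·τ²+-1/4·τ³=-31/32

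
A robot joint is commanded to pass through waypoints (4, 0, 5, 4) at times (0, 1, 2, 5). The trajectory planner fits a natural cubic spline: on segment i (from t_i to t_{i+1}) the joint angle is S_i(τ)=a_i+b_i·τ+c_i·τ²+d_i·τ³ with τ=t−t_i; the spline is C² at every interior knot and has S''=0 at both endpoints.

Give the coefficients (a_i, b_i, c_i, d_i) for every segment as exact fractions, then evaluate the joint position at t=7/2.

Δ: Δ0=-4, Δ1=5, Δ2=-1/3
row 1: diag=4, rhs=54; c'=1/4, d'=27/2
row 2: denom=8−1·1/4=31/4; d'=(-32−1·27/2)/(31/4)=-182/31
back: M2=-182/31
back: M1=27/2−1/4·-182/31=464/31
M: M0=0, M1=464/31, M2=-182/31, M3=0
seg 0: a=4, c=M0/2=0, d=(M1−M0)/(6·1)=232/93, b=Δ0−h0·(2M0+M1)/6=-604/93
seg 1: a=0, c=M1/2=232/31, d=(M2−M1)/(6·1)=-323/93, b=Δ1−h1·(2M1+M2)/6=92/93
seg 2: a=5, c=M2/2=-91/31, d=(M3−M2)/(6·3)=91/279, b=Δ2−h2·(2M2+M3)/6=515/93
t_q=7/2 → seg 2, τ=3/2; S=5+515/93·τ+-91/31·τ²+91/279·τ³=1935/248

  seg 0: a=4 b=-604/93 c=0 d=232/93
  seg 1: a=0 b=92/93 c=232/31 d=-323/93
  seg 2: a=5 b=515/93 c=-91/31 d=91/279
S(7/2) = 1935/248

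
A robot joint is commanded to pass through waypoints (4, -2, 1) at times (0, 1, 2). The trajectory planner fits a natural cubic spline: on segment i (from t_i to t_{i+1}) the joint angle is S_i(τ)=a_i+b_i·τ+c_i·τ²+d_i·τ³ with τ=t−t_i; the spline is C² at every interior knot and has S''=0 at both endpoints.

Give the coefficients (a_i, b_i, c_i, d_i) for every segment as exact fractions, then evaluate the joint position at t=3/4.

Δ: Δ0=-6, Δ1=3
row 1: diag=4, rhs=54; c'=1/4, d'=27/2
back: M1=27/2
M: M0=0, M1=27/2, M2=0
seg 0: a=4, c=M0/2=0, d=(M1−M0)/(6·1)=9/4, b=Δ0−h0·(2M0+M1)/6=-33/4
seg 1: a=-2, c=M1/2=27/4, d=(M2−M1)/(6·1)=-9/4, b=Δ1−h1·(2M1+M2)/6=-3/2
t_q=3/4 → seg 0, τ=3/4; S=4+-33/4·τ+0·τ²+9/4·τ³=-317/256

  seg 0: a=4 b=-33/4 c=0 d=9/4
  seg 1: a=-2 b=-3/2 c=27/4 d=-9/4
S(3/4) = -317/256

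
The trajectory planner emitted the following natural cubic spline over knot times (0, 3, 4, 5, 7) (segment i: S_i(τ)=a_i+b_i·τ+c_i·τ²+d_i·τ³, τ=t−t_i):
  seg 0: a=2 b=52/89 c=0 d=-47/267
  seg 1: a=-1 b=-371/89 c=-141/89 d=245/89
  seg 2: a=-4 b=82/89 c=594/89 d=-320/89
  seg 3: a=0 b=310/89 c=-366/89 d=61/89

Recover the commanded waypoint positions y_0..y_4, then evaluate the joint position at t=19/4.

y_0 = S_0(0) = a_0 = 2
y_1 = S_1(0) = a_1 = -1
y_2 = S_2(0) = a_2 = -4
y_3 = S_3(0) = a_3 = 0
y_4 = S_3(2) = -4
t_q=19/4 is in segment 2 (τ=3/4); S_2(τ)=-763/712

y_0=2 y_1=-1 y_2=-4 y_3=0 y_4=-4
S(19/4) = -763/712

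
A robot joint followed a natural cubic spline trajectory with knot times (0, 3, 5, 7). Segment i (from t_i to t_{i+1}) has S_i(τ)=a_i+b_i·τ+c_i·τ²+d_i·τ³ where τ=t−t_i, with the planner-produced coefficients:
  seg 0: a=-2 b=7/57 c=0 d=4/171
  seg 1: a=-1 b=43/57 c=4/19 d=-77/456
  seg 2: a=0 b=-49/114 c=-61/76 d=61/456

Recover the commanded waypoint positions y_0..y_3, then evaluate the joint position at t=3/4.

y_0=-2 y_1=-1 y_2=0 y_3=-3
S(3/4) = -577/304

y_0 = S_0(0) = a_0 = -2
y_1 = S_1(0) = a_1 = -1
y_2 = S_2(0) = a_2 = 0
y_3 = S_2(2) = -3
t_q=3/4 is in segment 0 (τ=3/4); S_0(τ)=-577/304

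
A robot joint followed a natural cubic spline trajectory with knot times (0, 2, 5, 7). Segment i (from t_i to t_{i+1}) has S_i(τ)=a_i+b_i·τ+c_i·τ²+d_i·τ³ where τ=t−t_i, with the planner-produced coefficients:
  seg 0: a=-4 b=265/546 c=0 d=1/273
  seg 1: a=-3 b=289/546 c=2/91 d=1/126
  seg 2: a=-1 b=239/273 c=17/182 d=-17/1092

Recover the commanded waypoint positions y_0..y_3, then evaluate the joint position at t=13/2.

y_0 = S_0(0) = a_0 = -4
y_1 = S_1(0) = a_1 = -3
y_2 = S_2(0) = a_2 = -1
y_3 = S_2(2) = 1
t_q=13/2 is in segment 2 (τ=3/2); S_2(τ)=1371/2912

y_0=-4 y_1=-3 y_2=-1 y_3=1
S(13/2) = 1371/2912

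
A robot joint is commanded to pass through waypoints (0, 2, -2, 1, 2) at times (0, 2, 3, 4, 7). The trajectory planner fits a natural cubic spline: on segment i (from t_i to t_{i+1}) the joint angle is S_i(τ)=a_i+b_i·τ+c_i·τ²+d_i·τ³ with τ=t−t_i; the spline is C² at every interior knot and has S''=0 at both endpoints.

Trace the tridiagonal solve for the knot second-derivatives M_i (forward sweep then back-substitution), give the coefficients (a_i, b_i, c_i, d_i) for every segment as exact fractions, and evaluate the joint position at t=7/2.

Δ: Δ0=1, Δ1=-4, Δ2=3, Δ3=1/3
row 1: diag=6, rhs=-30; c'=1/6, d'=-5
row 2: denom=4−1·1/6=23/6; d'=(42−1·-5)/(23/6)=282/23
row 3: denom=8−1·6/23=178/23; d'=(-16−1·282/23)/(178/23)=-325/89
back: M3=-325/89
back: M2=282/23−6/23·-325/89=1176/89
back: M1=-5−1/6·1176/89=-641/89
M: M0=0, M1=-641/89, M2=1176/89, M3=-325/89, M4=0
seg 0: a=0, c=M0/2=0, d=(M1−M0)/(6·2)=-641/1068, b=Δ0−h0·(2M0+M1)/6=908/267
seg 1: a=2, c=M1/2=-641/178, d=(M2−M1)/(6·1)=1817/534, b=Δ1−h1·(2M1+M2)/6=-1015/267
seg 2: a=-2, c=M2/2=588/89, d=(M3−M2)/(6·1)=-1501/534, b=Δ2−h2·(2M2+M3)/6=-425/534
seg 3: a=1, c=M3/2=-325/178, d=(M4−M3)/(6·3)=325/1602, b=Δ3−h3·(2M3+M4)/6=1064/267
t_q=7/2 → seg 2, τ=1/2; S=-2+-425/534·τ+588/89·τ²+-1501/534·τ³=-1563/1424

  seg 0: a=0 b=908/267 c=0 d=-641/1068
  seg 1: a=2 b=-1015/267 c=-641/178 d=1817/534
  seg 2: a=-2 b=-425/534 c=588/89 d=-1501/534
  seg 3: a=1 b=1064/267 c=-325/178 d=325/1602
S(7/2) = -1563/1424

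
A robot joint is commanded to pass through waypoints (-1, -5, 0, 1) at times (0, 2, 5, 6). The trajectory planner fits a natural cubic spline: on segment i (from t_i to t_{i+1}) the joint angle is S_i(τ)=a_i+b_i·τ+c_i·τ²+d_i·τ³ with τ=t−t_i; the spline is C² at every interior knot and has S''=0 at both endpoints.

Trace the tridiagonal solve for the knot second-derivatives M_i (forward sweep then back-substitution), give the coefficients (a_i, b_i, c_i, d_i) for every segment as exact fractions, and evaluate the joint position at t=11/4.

  seg 0: a=-1 b=-614/213 c=0 d=47/213
  seg 1: a=-5 b=-50/213 c=94/71 d=-49/213
  seg 2: a=0 b=319/213 c=-53/71 d=53/213
S(11/4) = -20577/4544

Δ: Δ0=-2, Δ1=5/3, Δ2=1
row 1: diag=10, rhs=22; c'=3/10, d'=11/5
row 2: denom=8−3·3/10=71/10; d'=(-4−3·11/5)/(71/10)=-106/71
back: M2=-106/71
back: M1=11/5−3/10·-106/71=188/71
M: M0=0, M1=188/71, M2=-106/71, M3=0
seg 0: a=-1, c=M0/2=0, d=(M1−M0)/(6·2)=47/213, b=Δ0−h0·(2M0+M1)/6=-614/213
seg 1: a=-5, c=M1/2=94/71, d=(M2−M1)/(6·3)=-49/213, b=Δ1−h1·(2M1+M2)/6=-50/213
seg 2: a=0, c=M2/2=-53/71, d=(M3−M2)/(6·1)=53/213, b=Δ2−h2·(2M2+M3)/6=319/213
t_q=11/4 → seg 1, τ=3/4; S=-5+-50/213·τ+94/71·τ²+-49/213·τ³=-20577/4544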